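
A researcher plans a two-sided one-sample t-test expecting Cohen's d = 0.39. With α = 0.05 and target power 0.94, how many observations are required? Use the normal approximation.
n = 82

Sample size formula (one-sample t-test, normal approximation):
n = ((z_{α/2} + z_β) / d)²

z_{α/2} = 1.960 (for α = 0.05, two-sided)
z_β = 1.555 (for power = 0.94)
d = 0.39

n = ((1.960 + 1.555) / 0.39)²
n = (9.013)²
n ≈ 81.23
Round up to the next whole number: n = 82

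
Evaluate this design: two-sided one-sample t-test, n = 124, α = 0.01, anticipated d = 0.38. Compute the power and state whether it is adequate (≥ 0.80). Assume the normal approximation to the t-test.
Power ≈ 0.95; the study is adequately powered (power ≥ 0.80)

Power calculation (one-sample t-test, normal approximation):
z_β = d · √n - z_{α/2}
z_β = 0.38 · √124 - 2.576
z_β = 0.38 · 11.136 - 2.576
z_β = 1.656

Power = Φ(z_β) = Φ(1.656) ≈ 0.951

Effect size d = 0.38 is small by Cohen's convention (0.2/0.5/0.8).

Threshold: power ≥ 0.80 is conventionally adequate.
Power ≈ 0.95 → the study is adequately powered (power ≥ 0.80).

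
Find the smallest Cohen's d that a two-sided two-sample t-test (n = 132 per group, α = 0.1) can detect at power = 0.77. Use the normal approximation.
d ≈ 0.29

Minimum detectable effect (two-sample t-test, normal approximation):
d = (z_{α/2} + z_β) / √(n/2)
d = (1.645 + 0.739) / √(132/2)
d = 2.384 / 8.124
d ≈ 0.29

By Cohen's convention (0.2 small / 0.5 medium / 0.8 large): small effect.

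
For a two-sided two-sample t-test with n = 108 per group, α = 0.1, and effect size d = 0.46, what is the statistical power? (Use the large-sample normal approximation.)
Power ≈ 0.96

Power calculation (two-sample t-test, normal approximation):
z_β = d · √(n/2) - z_{α/2}
z_β = 0.46 · √(108/2) - 1.645
z_β = 0.46 · 7.348 - 1.645
z_β = 1.735

Power = Φ(z_β) = Φ(1.735) ≈ 0.959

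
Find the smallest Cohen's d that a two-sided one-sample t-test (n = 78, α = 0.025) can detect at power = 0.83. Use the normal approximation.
d ≈ 0.36

Minimum detectable effect (one-sample t-test, normal approximation):
d = (z_{α/2} + z_β) / √n
d = (2.241 + 0.954) / √78
d = 3.196 / 8.832
d ≈ 0.36

By Cohen's convention (0.2 small / 0.5 medium / 0.8 large): small effect.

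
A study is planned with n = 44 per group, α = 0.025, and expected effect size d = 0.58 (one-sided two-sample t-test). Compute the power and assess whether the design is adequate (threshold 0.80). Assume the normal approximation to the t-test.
Power ≈ 0.78; the study is underpowered (power < 0.80)

Power calculation (two-sample t-test, normal approximation):
z_β = d · √(n/2) - z_α
z_β = 0.58 · √(44/2) - 1.960
z_β = 0.58 · 4.690 - 1.960
z_β = 0.760

Power = Φ(z_β) = Φ(0.760) ≈ 0.777

Effect size d = 0.58 is medium by Cohen's convention (0.2/0.5/0.8).

Threshold: power ≥ 0.80 is conventionally adequate.
Power ≈ 0.78 → the study is underpowered (power < 0.80).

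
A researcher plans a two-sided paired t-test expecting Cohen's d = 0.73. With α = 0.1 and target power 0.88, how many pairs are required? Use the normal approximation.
n = 15 pairs

Sample size formula (paired t-test, normal approximation):
n = ((z_{α/2} + z_β) / d)²

z_{α/2} = 1.645 (for α = 0.1, two-sided)
z_β = 1.175 (for power = 0.88)
d = 0.73

n = ((1.645 + 1.175) / 0.73)²
n = (3.863)²
n ≈ 14.92
Round up to the next whole number: n = 15 pairs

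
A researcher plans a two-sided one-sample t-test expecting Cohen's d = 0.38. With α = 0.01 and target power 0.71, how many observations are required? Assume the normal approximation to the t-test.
n = 68

Sample size formula (one-sample t-test, normal approximation):
n = ((z_{α/2} + z_β) / d)²

z_{α/2} = 2.576 (for α = 0.01, two-sided)
z_β = 0.553 (for power = 0.71)
d = 0.38

n = ((2.576 + 0.553) / 0.38)²
n = (8.234)²
n ≈ 67.80
Round up to the next whole number: n = 68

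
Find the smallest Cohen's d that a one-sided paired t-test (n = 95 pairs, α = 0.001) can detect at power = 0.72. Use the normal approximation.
d ≈ 0.38

Minimum detectable effect (paired t-test, normal approximation):
d = (z_α + z_β) / √n
d = (3.090 + 0.583) / √95
d = 3.673 / 9.747
d ≈ 0.38

By Cohen's convention (0.2 small / 0.5 medium / 0.8 large): small effect.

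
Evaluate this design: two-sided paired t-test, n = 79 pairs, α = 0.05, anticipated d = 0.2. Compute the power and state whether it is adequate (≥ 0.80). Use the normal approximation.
Power ≈ 0.43; the study is underpowered (power < 0.80)

Power calculation (paired t-test, normal approximation):
z_β = d · √n - z_{α/2}
z_β = 0.2 · √79 - 1.960
z_β = 0.2 · 8.888 - 1.960
z_β = -0.182

Power = Φ(z_β) = Φ(-0.182) ≈ 0.428

Effect size d = 0.2 is small by Cohen's convention (0.2/0.5/0.8).

Threshold: power ≥ 0.80 is conventionally adequate.
Power ≈ 0.43 → the study is underpowered (power < 0.80).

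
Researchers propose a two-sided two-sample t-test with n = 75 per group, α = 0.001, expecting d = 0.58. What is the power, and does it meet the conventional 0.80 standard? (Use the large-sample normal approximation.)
Power ≈ 0.60; the study is underpowered (power < 0.80)

Power calculation (two-sample t-test, normal approximation):
z_β = d · √(n/2) - z_{α/2}
z_β = 0.58 · √(75/2) - 3.291
z_β = 0.58 · 6.124 - 3.291
z_β = 0.261

Power = Φ(z_β) = Φ(0.261) ≈ 0.603

Effect size d = 0.58 is medium by Cohen's convention (0.2/0.5/0.8).

Threshold: power ≥ 0.80 is conventionally adequate.
Power ≈ 0.60 → the study is underpowered (power < 0.80).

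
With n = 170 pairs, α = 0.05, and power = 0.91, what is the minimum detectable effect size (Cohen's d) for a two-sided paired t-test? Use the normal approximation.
d ≈ 0.25

Minimum detectable effect (paired t-test, normal approximation):
d = (z_{α/2} + z_β) / √n
d = (1.960 + 1.341) / √170
d = 3.301 / 13.038
d ≈ 0.25

By Cohen's convention (0.2 small / 0.5 medium / 0.8 large): small effect.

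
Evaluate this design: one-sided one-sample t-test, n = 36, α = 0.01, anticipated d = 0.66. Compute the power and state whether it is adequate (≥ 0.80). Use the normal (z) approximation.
Power ≈ 0.95; the study is adequately powered (power ≥ 0.80)

Power calculation (one-sample t-test, normal approximation):
z_β = d · √n - z_α
z_β = 0.66 · √36 - 2.326
z_β = 0.66 · 6.000 - 2.326
z_β = 1.634

Power = Φ(z_β) = Φ(1.634) ≈ 0.949

Effect size d = 0.66 is medium by Cohen's convention (0.2/0.5/0.8).

Threshold: power ≥ 0.80 is conventionally adequate.
Power ≈ 0.95 → the study is adequately powered (power ≥ 0.80).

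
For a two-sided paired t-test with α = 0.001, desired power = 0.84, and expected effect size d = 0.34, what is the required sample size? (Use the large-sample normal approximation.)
n = 159 pairs

Sample size formula (paired t-test, normal approximation):
n = ((z_{α/2} + z_β) / d)²

z_{α/2} = 3.291 (for α = 0.001, two-sided)
z_β = 0.994 (for power = 0.84)
d = 0.34

n = ((3.291 + 0.994) / 0.34)²
n = (12.603)²
n ≈ 158.84
Round up to the next whole number: n = 159 pairs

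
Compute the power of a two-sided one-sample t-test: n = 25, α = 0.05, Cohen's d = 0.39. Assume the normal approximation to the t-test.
Power ≈ 0.50

Power calculation (one-sample t-test, normal approximation):
z_β = d · √n - z_{α/2}
z_β = 0.39 · √25 - 1.960
z_β = 0.39 · 5.000 - 1.960
z_β = -0.010

Power = Φ(z_β) = Φ(-0.010) ≈ 0.496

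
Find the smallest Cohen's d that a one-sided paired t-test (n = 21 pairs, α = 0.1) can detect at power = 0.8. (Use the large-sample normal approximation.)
d ≈ 0.46

Minimum detectable effect (paired t-test, normal approximation):
d = (z_α + z_β) / √n
d = (1.282 + 0.842) / √21
d = 2.123 / 4.583
d ≈ 0.46

By Cohen's convention (0.2 small / 0.5 medium / 0.8 large): small effect.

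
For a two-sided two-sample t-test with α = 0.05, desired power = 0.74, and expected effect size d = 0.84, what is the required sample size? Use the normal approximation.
n = 20 per group

Sample size formula (two-sample t-test, normal approximation):
n = 2 · ((z_{α/2} + z_β) / d)²

z_{α/2} = 1.960 (for α = 0.05, two-sided)
z_β = 0.643 (for power = 0.74)
d = 0.84

n = 2 · ((1.960 + 0.643) / 0.84)²
n = 2 · (3.099)²
n ≈ 19.21
Round up to the next whole number: n = 20 per group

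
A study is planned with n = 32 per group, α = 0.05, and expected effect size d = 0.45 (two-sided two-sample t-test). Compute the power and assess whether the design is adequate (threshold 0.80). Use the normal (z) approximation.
Power ≈ 0.44; the study is underpowered (power < 0.80)

Power calculation (two-sample t-test, normal approximation):
z_β = d · √(n/2) - z_{α/2}
z_β = 0.45 · √(32/2) - 1.960
z_β = 0.45 · 4.000 - 1.960
z_β = -0.160

Power = Φ(z_β) = Φ(-0.160) ≈ 0.436

Effect size d = 0.45 is small by Cohen's convention (0.2/0.5/0.8).

Threshold: power ≥ 0.80 is conventionally adequate.
Power ≈ 0.44 → the study is underpowered (power < 0.80).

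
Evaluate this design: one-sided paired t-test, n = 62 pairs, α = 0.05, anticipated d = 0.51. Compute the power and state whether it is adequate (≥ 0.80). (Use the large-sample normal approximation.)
Power ≈ 0.99; the study is adequately powered (power ≥ 0.80)

Power calculation (paired t-test, normal approximation):
z_β = d · √n - z_α
z_β = 0.51 · √62 - 1.645
z_β = 0.51 · 7.874 - 1.645
z_β = 2.371

Power = Φ(z_β) = Φ(2.371) ≈ 0.991

Effect size d = 0.51 is medium by Cohen's convention (0.2/0.5/0.8).

Threshold: power ≥ 0.80 is conventionally adequate.
Power ≈ 0.99 → the study is adequately powered (power ≥ 0.80).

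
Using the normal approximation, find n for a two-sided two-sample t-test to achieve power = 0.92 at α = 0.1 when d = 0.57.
n = 58 per group

Sample size formula (two-sample t-test, normal approximation):
n = 2 · ((z_{α/2} + z_β) / d)²

z_{α/2} = 1.645 (for α = 0.1, two-sided)
z_β = 1.405 (for power = 0.92)
d = 0.57

n = 2 · ((1.645 + 1.405) / 0.57)²
n = 2 · (5.351)²
n ≈ 57.27
Round up to the next whole number: n = 58 per group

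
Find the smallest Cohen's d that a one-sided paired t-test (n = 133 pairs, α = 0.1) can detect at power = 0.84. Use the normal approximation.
d ≈ 0.20

Minimum detectable effect (paired t-test, normal approximation):
d = (z_α + z_β) / √n
d = (1.282 + 0.994) / √133
d = 2.276 / 11.533
d ≈ 0.20

By Cohen's convention (0.2 small / 0.5 medium / 0.8 large): small effect.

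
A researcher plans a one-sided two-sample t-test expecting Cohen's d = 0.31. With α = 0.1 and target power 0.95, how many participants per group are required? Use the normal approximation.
n = 179 per group

Sample size formula (two-sample t-test, normal approximation):
n = 2 · ((z_α + z_β) / d)²

z_α = 1.282 (for α = 0.1, one-sided)
z_β = 1.645 (for power = 0.95)
d = 0.31

n = 2 · ((1.282 + 1.645) / 0.31)²
n = 2 · (9.442)²
n ≈ 178.30
Round up to the next whole number: n = 179 per group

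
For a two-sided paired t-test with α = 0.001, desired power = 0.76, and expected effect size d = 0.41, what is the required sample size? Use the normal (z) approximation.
n = 96 pairs

Sample size formula (paired t-test, normal approximation):
n = ((z_{α/2} + z_β) / d)²

z_{α/2} = 3.291 (for α = 0.001, two-sided)
z_β = 0.706 (for power = 0.76)
d = 0.41

n = ((3.291 + 0.706) / 0.41)²
n = (9.749)²
n ≈ 95.04
Round up to the next whole number: n = 96 pairs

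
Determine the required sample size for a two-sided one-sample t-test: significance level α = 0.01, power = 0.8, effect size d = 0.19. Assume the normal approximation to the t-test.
n = 324

Sample size formula (one-sample t-test, normal approximation):
n = ((z_{α/2} + z_β) / d)²

z_{α/2} = 2.576 (for α = 0.01, two-sided)
z_β = 0.842 (for power = 0.8)
d = 0.19

n = ((2.576 + 0.842) / 0.19)²
n = (17.989)²
n ≈ 323.60
Round up to the next whole number: n = 324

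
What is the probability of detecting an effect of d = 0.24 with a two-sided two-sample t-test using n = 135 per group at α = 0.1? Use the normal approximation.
Power ≈ 0.63

Power calculation (two-sample t-test, normal approximation):
z_β = d · √(n/2) - z_{α/2}
z_β = 0.24 · √(135/2) - 1.645
z_β = 0.24 · 8.216 - 1.645
z_β = 0.327

Power = Φ(z_β) = Φ(0.327) ≈ 0.628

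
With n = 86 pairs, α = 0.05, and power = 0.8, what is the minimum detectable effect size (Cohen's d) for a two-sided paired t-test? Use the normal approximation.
d ≈ 0.30

Minimum detectable effect (paired t-test, normal approximation):
d = (z_{α/2} + z_β) / √n
d = (1.960 + 0.842) / √86
d = 2.802 / 9.274
d ≈ 0.30

By Cohen's convention (0.2 small / 0.5 medium / 0.8 large): small effect.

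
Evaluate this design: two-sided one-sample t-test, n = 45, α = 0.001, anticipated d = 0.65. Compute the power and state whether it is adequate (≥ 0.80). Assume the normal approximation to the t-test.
Power ≈ 0.86; the study is adequately powered (power ≥ 0.80)

Power calculation (one-sample t-test, normal approximation):
z_β = d · √n - z_{α/2}
z_β = 0.65 · √45 - 3.291
z_β = 0.65 · 6.708 - 3.291
z_β = 1.070

Power = Φ(z_β) = Φ(1.070) ≈ 0.858

Effect size d = 0.65 is medium by Cohen's convention (0.2/0.5/0.8).

Threshold: power ≥ 0.80 is conventionally adequate.
Power ≈ 0.86 → the study is adequately powered (power ≥ 0.80).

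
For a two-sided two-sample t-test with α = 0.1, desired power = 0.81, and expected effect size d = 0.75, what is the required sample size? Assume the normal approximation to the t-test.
n = 23 per group

Sample size formula (two-sample t-test, normal approximation):
n = 2 · ((z_{α/2} + z_β) / d)²

z_{α/2} = 1.645 (for α = 0.1, two-sided)
z_β = 0.878 (for power = 0.81)
d = 0.75

n = 2 · ((1.645 + 0.878) / 0.75)²
n = 2 · (3.364)²
n ≈ 22.63
Round up to the next whole number: n = 23 per group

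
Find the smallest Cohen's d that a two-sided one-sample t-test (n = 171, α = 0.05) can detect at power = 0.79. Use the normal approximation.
d ≈ 0.21

Minimum detectable effect (one-sample t-test, normal approximation):
d = (z_{α/2} + z_β) / √n
d = (1.960 + 0.806) / √171
d = 2.766 / 13.077
d ≈ 0.21

By Cohen's convention (0.2 small / 0.5 medium / 0.8 large): small effect.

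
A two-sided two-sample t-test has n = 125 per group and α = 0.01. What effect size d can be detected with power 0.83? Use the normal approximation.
d ≈ 0.45

Minimum detectable effect (two-sample t-test, normal approximation):
d = (z_{α/2} + z_β) / √(n/2)
d = (2.576 + 0.954) / √(125/2)
d = 3.530 / 7.906
d ≈ 0.45

By Cohen's convention (0.2 small / 0.5 medium / 0.8 large): small effect.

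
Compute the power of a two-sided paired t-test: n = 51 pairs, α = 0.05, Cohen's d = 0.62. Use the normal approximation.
Power ≈ 0.99

Power calculation (paired t-test, normal approximation):
z_β = d · √n - z_{α/2}
z_β = 0.62 · √51 - 1.960
z_β = 0.62 · 7.141 - 1.960
z_β = 2.468

Power = Φ(z_β) = Φ(2.468) ≈ 0.993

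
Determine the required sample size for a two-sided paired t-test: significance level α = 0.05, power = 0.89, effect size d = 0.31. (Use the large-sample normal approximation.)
n = 106 pairs

Sample size formula (paired t-test, normal approximation):
n = ((z_{α/2} + z_β) / d)²

z_{α/2} = 1.960 (for α = 0.05, two-sided)
z_β = 1.227 (for power = 0.89)
d = 0.31

n = ((1.960 + 1.227) / 0.31)²
n = (10.281)²
n ≈ 105.70
Round up to the next whole number: n = 106 pairs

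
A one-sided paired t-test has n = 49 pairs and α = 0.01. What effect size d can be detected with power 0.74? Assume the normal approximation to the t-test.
d ≈ 0.42

Minimum detectable effect (paired t-test, normal approximation):
d = (z_α + z_β) / √n
d = (2.326 + 0.643) / √49
d = 2.970 / 7.000
d ≈ 0.42

By Cohen's convention (0.2 small / 0.5 medium / 0.8 large): small effect.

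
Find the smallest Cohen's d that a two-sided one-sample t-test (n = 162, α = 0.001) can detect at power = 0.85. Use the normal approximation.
d ≈ 0.34

Minimum detectable effect (one-sample t-test, normal approximation):
d = (z_{α/2} + z_β) / √n
d = (3.291 + 1.036) / √162
d = 4.327 / 12.728
d ≈ 0.34

By Cohen's convention (0.2 small / 0.5 medium / 0.8 large): small effect.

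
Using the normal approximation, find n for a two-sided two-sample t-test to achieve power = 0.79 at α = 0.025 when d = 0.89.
n = 24 per group

Sample size formula (two-sample t-test, normal approximation):
n = 2 · ((z_{α/2} + z_β) / d)²

z_{α/2} = 2.241 (for α = 0.025, two-sided)
z_β = 0.806 (for power = 0.79)
d = 0.89

n = 2 · ((2.241 + 0.806) / 0.89)²
n = 2 · (3.424)²
n ≈ 23.45
Round up to the next whole number: n = 24 per group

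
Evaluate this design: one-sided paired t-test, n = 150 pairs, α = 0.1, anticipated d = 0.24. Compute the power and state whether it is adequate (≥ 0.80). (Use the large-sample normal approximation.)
Power ≈ 0.95; the study is adequately powered (power ≥ 0.80)

Power calculation (paired t-test, normal approximation):
z_β = d · √n - z_α
z_β = 0.24 · √150 - 1.282
z_β = 0.24 · 12.247 - 1.282
z_β = 1.658

Power = Φ(z_β) = Φ(1.658) ≈ 0.951

Effect size d = 0.24 is small by Cohen's convention (0.2/0.5/0.8).

Threshold: power ≥ 0.80 is conventionally adequate.
Power ≈ 0.95 → the study is adequately powered (power ≥ 0.80).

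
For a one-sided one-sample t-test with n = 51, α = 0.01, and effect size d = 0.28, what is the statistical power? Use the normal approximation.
Power ≈ 0.37

Power calculation (one-sample t-test, normal approximation):
z_β = d · √n - z_α
z_β = 0.28 · √51 - 2.326
z_β = 0.28 · 7.141 - 2.326
z_β = -0.327

Power = Φ(z_β) = Φ(-0.327) ≈ 0.372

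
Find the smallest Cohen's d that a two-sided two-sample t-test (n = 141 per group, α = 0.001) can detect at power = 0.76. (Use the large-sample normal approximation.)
d ≈ 0.48

Minimum detectable effect (two-sample t-test, normal approximation):
d = (z_{α/2} + z_β) / √(n/2)
d = (3.291 + 0.706) / √(141/2)
d = 3.997 / 8.396
d ≈ 0.48

By Cohen's convention (0.2 small / 0.5 medium / 0.8 large): small effect.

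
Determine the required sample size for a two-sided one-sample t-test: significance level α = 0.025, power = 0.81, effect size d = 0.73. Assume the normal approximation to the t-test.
n = 19

Sample size formula (one-sample t-test, normal approximation):
n = ((z_{α/2} + z_β) / d)²

z_{α/2} = 2.241 (for α = 0.025, two-sided)
z_β = 0.878 (for power = 0.81)
d = 0.73

n = ((2.241 + 0.878) / 0.73)²
n = (4.273)²
n ≈ 18.26
Round up to the next whole number: n = 19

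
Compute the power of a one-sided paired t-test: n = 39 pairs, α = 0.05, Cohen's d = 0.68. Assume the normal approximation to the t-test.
Power ≈ 1.00

Power calculation (paired t-test, normal approximation):
z_β = d · √n - z_α
z_β = 0.68 · √39 - 1.645
z_β = 0.68 · 6.245 - 1.645
z_β = 2.602

Power = Φ(z_β) = Φ(2.602) ≈ 0.995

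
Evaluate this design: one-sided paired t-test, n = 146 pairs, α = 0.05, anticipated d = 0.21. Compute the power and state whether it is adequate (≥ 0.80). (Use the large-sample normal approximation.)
Power ≈ 0.81; the study is adequately powered (power ≥ 0.80)

Power calculation (paired t-test, normal approximation):
z_β = d · √n - z_α
z_β = 0.21 · √146 - 1.645
z_β = 0.21 · 12.083 - 1.645
z_β = 0.893

Power = Φ(z_β) = Φ(0.893) ≈ 0.814

Effect size d = 0.21 is small by Cohen's convention (0.2/0.5/0.8).

Threshold: power ≥ 0.80 is conventionally adequate.
Power ≈ 0.81 → the study is adequately powered (power ≥ 0.80).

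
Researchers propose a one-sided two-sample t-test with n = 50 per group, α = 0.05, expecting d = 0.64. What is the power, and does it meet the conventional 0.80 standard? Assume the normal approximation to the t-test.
Power ≈ 0.94; the study is adequately powered (power ≥ 0.80)

Power calculation (two-sample t-test, normal approximation):
z_β = d · √(n/2) - z_α
z_β = 0.64 · √(50/2) - 1.645
z_β = 0.64 · 5.000 - 1.645
z_β = 1.555

Power = Φ(z_β) = Φ(1.555) ≈ 0.940

Effect size d = 0.64 is medium by Cohen's convention (0.2/0.5/0.8).

Threshold: power ≥ 0.80 is conventionally adequate.
Power ≈ 0.94 → the study is adequately powered (power ≥ 0.80).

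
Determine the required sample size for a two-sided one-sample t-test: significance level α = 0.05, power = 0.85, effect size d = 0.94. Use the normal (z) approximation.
n = 11

Sample size formula (one-sample t-test, normal approximation):
n = ((z_{α/2} + z_β) / d)²

z_{α/2} = 1.960 (for α = 0.05, two-sided)
z_β = 1.036 (for power = 0.85)
d = 0.94

n = ((1.960 + 1.036) / 0.94)²
n = (3.187)²
n ≈ 10.16
Round up to the next whole number: n = 11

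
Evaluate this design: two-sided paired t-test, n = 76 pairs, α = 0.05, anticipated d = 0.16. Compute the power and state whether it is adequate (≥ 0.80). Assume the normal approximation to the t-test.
Power ≈ 0.29; the study is underpowered (power < 0.80)

Power calculation (paired t-test, normal approximation):
z_β = d · √n - z_{α/2}
z_β = 0.16 · √76 - 1.960
z_β = 0.16 · 8.718 - 1.960
z_β = -0.565

Power = Φ(z_β) = Φ(-0.565) ≈ 0.286

Effect size d = 0.16 is very small by Cohen's convention (0.2/0.5/0.8).

Threshold: power ≥ 0.80 is conventionally adequate.
Power ≈ 0.29 → the study is underpowered (power < 0.80).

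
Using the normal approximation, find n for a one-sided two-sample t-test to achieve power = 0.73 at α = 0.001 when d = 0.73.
n = 52 per group

Sample size formula (two-sample t-test, normal approximation):
n = 2 · ((z_α + z_β) / d)²

z_α = 3.090 (for α = 0.001, one-sided)
z_β = 0.613 (for power = 0.73)
d = 0.73

n = 2 · ((3.090 + 0.613) / 0.73)²
n = 2 · (5.073)²
n ≈ 51.47
Round up to the next whole number: n = 52 per group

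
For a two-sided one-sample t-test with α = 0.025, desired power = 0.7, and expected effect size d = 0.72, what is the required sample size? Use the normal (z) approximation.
n = 15

Sample size formula (one-sample t-test, normal approximation):
n = ((z_{α/2} + z_β) / d)²

z_{α/2} = 2.241 (for α = 0.025, two-sided)
z_β = 0.524 (for power = 0.7)
d = 0.72

n = ((2.241 + 0.524) / 0.72)²
n = (3.840)²
n ≈ 14.75
Round up to the next whole number: n = 15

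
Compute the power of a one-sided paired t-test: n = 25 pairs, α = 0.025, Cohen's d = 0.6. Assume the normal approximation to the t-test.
Power ≈ 0.85

Power calculation (paired t-test, normal approximation):
z_β = d · √n - z_α
z_β = 0.6 · √25 - 1.960
z_β = 0.6 · 5.000 - 1.960
z_β = 1.040

Power = Φ(z_β) = Φ(1.040) ≈ 0.851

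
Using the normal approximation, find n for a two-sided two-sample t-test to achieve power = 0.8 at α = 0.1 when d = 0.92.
n = 15 per group

Sample size formula (two-sample t-test, normal approximation):
n = 2 · ((z_{α/2} + z_β) / d)²

z_{α/2} = 1.645 (for α = 0.1, two-sided)
z_β = 0.842 (for power = 0.8)
d = 0.92

n = 2 · ((1.645 + 0.842) / 0.92)²
n = 2 · (2.703)²
n ≈ 14.61
Round up to the next whole number: n = 15 per group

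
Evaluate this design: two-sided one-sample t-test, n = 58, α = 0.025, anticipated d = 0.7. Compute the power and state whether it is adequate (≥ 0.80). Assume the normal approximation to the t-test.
Power ≈ 1.00; the study is adequately powered (power ≥ 0.80)

Power calculation (one-sample t-test, normal approximation):
z_β = d · √n - z_{α/2}
z_β = 0.7 · √58 - 2.241
z_β = 0.7 · 7.616 - 2.241
z_β = 3.090

Power = Φ(z_β) = Φ(3.090) ≈ 0.999

Effect size d = 0.7 is medium by Cohen's convention (0.2/0.5/0.8).

Threshold: power ≥ 0.80 is conventionally adequate.
Power ≈ 1.00 → the study is adequately powered (power ≥ 0.80).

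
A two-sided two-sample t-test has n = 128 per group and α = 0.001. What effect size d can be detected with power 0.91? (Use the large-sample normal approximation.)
d ≈ 0.58

Minimum detectable effect (two-sample t-test, normal approximation):
d = (z_{α/2} + z_β) / √(n/2)
d = (3.291 + 1.341) / √(128/2)
d = 4.631 / 8.000
d ≈ 0.58

By Cohen's convention (0.2 small / 0.5 medium / 0.8 large): medium effect.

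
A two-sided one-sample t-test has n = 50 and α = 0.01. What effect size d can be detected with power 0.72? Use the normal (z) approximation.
d ≈ 0.45

Minimum detectable effect (one-sample t-test, normal approximation):
d = (z_{α/2} + z_β) / √n
d = (2.576 + 0.583) / √50
d = 3.159 / 7.071
d ≈ 0.45

By Cohen's convention (0.2 small / 0.5 medium / 0.8 large): small effect.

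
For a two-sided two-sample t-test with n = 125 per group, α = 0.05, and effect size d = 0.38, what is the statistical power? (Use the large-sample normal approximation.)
Power ≈ 0.85

Power calculation (two-sample t-test, normal approximation):
z_β = d · √(n/2) - z_{α/2}
z_β = 0.38 · √(125/2) - 1.960
z_β = 0.38 · 7.906 - 1.960
z_β = 1.044

Power = Φ(z_β) = Φ(1.044) ≈ 0.852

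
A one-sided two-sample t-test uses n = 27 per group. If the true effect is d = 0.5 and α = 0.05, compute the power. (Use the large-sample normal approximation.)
Power ≈ 0.58

Power calculation (two-sample t-test, normal approximation):
z_β = d · √(n/2) - z_α
z_β = 0.5 · √(27/2) - 1.645
z_β = 0.5 · 3.674 - 1.645
z_β = 0.192

Power = Φ(z_β) = Φ(0.192) ≈ 0.576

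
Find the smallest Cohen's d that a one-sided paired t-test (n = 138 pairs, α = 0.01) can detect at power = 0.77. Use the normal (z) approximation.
d ≈ 0.26

Minimum detectable effect (paired t-test, normal approximation):
d = (z_α + z_β) / √n
d = (2.326 + 0.739) / √138
d = 3.065 / 11.747
d ≈ 0.26

By Cohen's convention (0.2 small / 0.5 medium / 0.8 large): small effect.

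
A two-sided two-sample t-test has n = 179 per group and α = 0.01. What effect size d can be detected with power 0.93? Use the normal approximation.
d ≈ 0.43

Minimum detectable effect (two-sample t-test, normal approximation):
d = (z_{α/2} + z_β) / √(n/2)
d = (2.576 + 1.476) / √(179/2)
d = 4.052 / 9.460
d ≈ 0.43

By Cohen's convention (0.2 small / 0.5 medium / 0.8 large): small effect.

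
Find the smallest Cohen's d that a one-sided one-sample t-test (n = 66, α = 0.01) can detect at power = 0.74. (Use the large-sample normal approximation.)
d ≈ 0.37

Minimum detectable effect (one-sample t-test, normal approximation):
d = (z_α + z_β) / √n
d = (2.326 + 0.643) / √66
d = 2.970 / 8.124
d ≈ 0.37

By Cohen's convention (0.2 small / 0.5 medium / 0.8 large): small effect.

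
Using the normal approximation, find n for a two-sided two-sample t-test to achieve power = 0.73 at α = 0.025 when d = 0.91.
n = 20 per group

Sample size formula (two-sample t-test, normal approximation):
n = 2 · ((z_{α/2} + z_β) / d)²

z_{α/2} = 2.241 (for α = 0.025, two-sided)
z_β = 0.613 (for power = 0.73)
d = 0.91

n = 2 · ((2.241 + 0.613) / 0.91)²
n = 2 · (3.136)²
n ≈ 19.67
Round up to the next whole number: n = 20 per group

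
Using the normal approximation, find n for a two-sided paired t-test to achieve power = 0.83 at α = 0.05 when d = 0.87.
n = 12 pairs

Sample size formula (paired t-test, normal approximation):
n = ((z_{α/2} + z_β) / d)²

z_{α/2} = 1.960 (for α = 0.05, two-sided)
z_β = 0.954 (for power = 0.83)
d = 0.87

n = ((1.960 + 0.954) / 0.87)²
n = (3.349)²
n ≈ 11.22
Round up to the next whole number: n = 12 pairs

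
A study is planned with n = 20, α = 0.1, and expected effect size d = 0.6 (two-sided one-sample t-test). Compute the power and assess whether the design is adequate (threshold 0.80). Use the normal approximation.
Power ≈ 0.85; the study is adequately powered (power ≥ 0.80)

Power calculation (one-sample t-test, normal approximation):
z_β = d · √n - z_{α/2}
z_β = 0.6 · √20 - 1.645
z_β = 0.6 · 4.472 - 1.645
z_β = 1.038

Power = Φ(z_β) = Φ(1.038) ≈ 0.850

Effect size d = 0.6 is medium by Cohen's convention (0.2/0.5/0.8).

Threshold: power ≥ 0.80 is conventionally adequate.
Power ≈ 0.85 → the study is adequately powered (power ≥ 0.80).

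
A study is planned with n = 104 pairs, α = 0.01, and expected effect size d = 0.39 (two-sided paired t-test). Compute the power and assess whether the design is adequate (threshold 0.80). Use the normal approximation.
Power ≈ 0.92; the study is adequately powered (power ≥ 0.80)

Power calculation (paired t-test, normal approximation):
z_β = d · √n - z_{α/2}
z_β = 0.39 · √104 - 2.576
z_β = 0.39 · 10.198 - 2.576
z_β = 1.401

Power = Φ(z_β) = Φ(1.401) ≈ 0.919

Effect size d = 0.39 is small by Cohen's convention (0.2/0.5/0.8).

Threshold: power ≥ 0.80 is conventionally adequate.
Power ≈ 0.92 → the study is adequately powered (power ≥ 0.80).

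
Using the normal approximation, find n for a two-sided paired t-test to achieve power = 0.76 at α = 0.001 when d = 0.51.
n = 62 pairs

Sample size formula (paired t-test, normal approximation):
n = ((z_{α/2} + z_β) / d)²

z_{α/2} = 3.291 (for α = 0.001, two-sided)
z_β = 0.706 (for power = 0.76)
d = 0.51

n = ((3.291 + 0.706) / 0.51)²
n = (7.837)²
n ≈ 61.42
Round up to the next whole number: n = 62 pairs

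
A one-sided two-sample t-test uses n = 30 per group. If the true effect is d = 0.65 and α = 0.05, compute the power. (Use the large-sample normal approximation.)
Power ≈ 0.81

Power calculation (two-sample t-test, normal approximation):
z_β = d · √(n/2) - z_α
z_β = 0.65 · √(30/2) - 1.645
z_β = 0.65 · 3.873 - 1.645
z_β = 0.873

Power = Φ(z_β) = Φ(0.873) ≈ 0.809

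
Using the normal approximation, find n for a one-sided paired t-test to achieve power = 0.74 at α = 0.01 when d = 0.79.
n = 15 pairs

Sample size formula (paired t-test, normal approximation):
n = ((z_α + z_β) / d)²

z_α = 2.326 (for α = 0.01, one-sided)
z_β = 0.643 (for power = 0.74)
d = 0.79

n = ((2.326 + 0.643) / 0.79)²
n = (3.758)²
n ≈ 14.12
Round up to the next whole number: n = 15 pairs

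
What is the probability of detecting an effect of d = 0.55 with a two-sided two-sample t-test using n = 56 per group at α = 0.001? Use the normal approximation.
Power ≈ 0.35

Power calculation (two-sample t-test, normal approximation):
z_β = d · √(n/2) - z_{α/2}
z_β = 0.55 · √(56/2) - 3.291
z_β = 0.55 · 5.292 - 3.291
z_β = -0.380

Power = Φ(z_β) = Φ(-0.380) ≈ 0.352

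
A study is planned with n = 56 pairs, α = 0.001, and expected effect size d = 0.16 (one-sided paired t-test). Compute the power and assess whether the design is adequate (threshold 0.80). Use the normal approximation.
Power ≈ 0.03; the study is underpowered (power < 0.80)

Power calculation (paired t-test, normal approximation):
z_β = d · √n - z_α
z_β = 0.16 · √56 - 3.090
z_β = 0.16 · 7.483 - 3.090
z_β = -1.893

Power = Φ(z_β) = Φ(-1.893) ≈ 0.029

Effect size d = 0.16 is very small by Cohen's convention (0.2/0.5/0.8).

Threshold: power ≥ 0.80 is conventionally adequate.
Power ≈ 0.03 → the study is underpowered (power < 0.80).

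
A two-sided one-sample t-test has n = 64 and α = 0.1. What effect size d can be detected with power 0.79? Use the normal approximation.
d ≈ 0.31

Minimum detectable effect (one-sample t-test, normal approximation):
d = (z_{α/2} + z_β) / √n
d = (1.645 + 0.806) / √64
d = 2.451 / 8.000
d ≈ 0.31

By Cohen's convention (0.2 small / 0.5 medium / 0.8 large): small effect.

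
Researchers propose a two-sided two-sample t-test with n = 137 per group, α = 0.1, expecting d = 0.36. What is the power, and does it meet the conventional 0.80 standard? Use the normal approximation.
Power ≈ 0.91; the study is adequately powered (power ≥ 0.80)

Power calculation (two-sample t-test, normal approximation):
z_β = d · √(n/2) - z_{α/2}
z_β = 0.36 · √(137/2) - 1.645
z_β = 0.36 · 8.276 - 1.645
z_β = 1.335

Power = Φ(z_β) = Φ(1.335) ≈ 0.909

Effect size d = 0.36 is small by Cohen's convention (0.2/0.5/0.8).

Threshold: power ≥ 0.80 is conventionally adequate.
Power ≈ 0.91 → the study is adequately powered (power ≥ 0.80).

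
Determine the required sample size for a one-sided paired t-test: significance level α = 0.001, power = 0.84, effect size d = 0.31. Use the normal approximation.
n = 174 pairs

Sample size formula (paired t-test, normal approximation):
n = ((z_α + z_β) / d)²

z_α = 3.090 (for α = 0.001, one-sided)
z_β = 0.994 (for power = 0.84)
d = 0.31

n = ((3.090 + 0.994) / 0.31)²
n = (13.174)²
n ≈ 173.55
Round up to the next whole number: n = 174 pairs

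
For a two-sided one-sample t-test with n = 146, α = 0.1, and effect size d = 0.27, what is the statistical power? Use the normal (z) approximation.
Power ≈ 0.95

Power calculation (one-sample t-test, normal approximation):
z_β = d · √n - z_{α/2}
z_β = 0.27 · √146 - 1.645
z_β = 0.27 · 12.083 - 1.645
z_β = 1.618

Power = Φ(z_β) = Φ(1.618) ≈ 0.947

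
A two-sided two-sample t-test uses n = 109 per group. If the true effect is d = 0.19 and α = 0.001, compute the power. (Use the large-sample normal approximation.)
Power ≈ 0.03

Power calculation (two-sample t-test, normal approximation):
z_β = d · √(n/2) - z_{α/2}
z_β = 0.19 · √(109/2) - 3.291
z_β = 0.19 · 7.382 - 3.291
z_β = -1.888

Power = Φ(z_β) = Φ(-1.888) ≈ 0.030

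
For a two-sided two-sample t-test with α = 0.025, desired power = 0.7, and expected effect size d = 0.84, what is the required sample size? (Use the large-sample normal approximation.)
n = 22 per group

Sample size formula (two-sample t-test, normal approximation):
n = 2 · ((z_{α/2} + z_β) / d)²

z_{α/2} = 2.241 (for α = 0.025, two-sided)
z_β = 0.524 (for power = 0.7)
d = 0.84

n = 2 · ((2.241 + 0.524) / 0.84)²
n = 2 · (3.292)²
n ≈ 21.67
Round up to the next whole number: n = 22 per group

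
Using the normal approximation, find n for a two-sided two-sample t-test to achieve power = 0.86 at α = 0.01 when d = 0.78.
n = 44 per group

Sample size formula (two-sample t-test, normal approximation):
n = 2 · ((z_{α/2} + z_β) / d)²

z_{α/2} = 2.576 (for α = 0.01, two-sided)
z_β = 1.080 (for power = 0.86)
d = 0.78

n = 2 · ((2.576 + 1.080) / 0.78)²
n = 2 · (4.687)²
n ≈ 43.94
Round up to the next whole number: n = 44 per group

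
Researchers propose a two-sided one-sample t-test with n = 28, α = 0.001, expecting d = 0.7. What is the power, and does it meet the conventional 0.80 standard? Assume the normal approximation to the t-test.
Power ≈ 0.66; the study is underpowered (power < 0.80)

Power calculation (one-sample t-test, normal approximation):
z_β = d · √n - z_{α/2}
z_β = 0.7 · √28 - 3.291
z_β = 0.7 · 5.292 - 3.291
z_β = 0.414

Power = Φ(z_β) = Φ(0.414) ≈ 0.660

Effect size d = 0.7 is medium by Cohen's convention (0.2/0.5/0.8).

Threshold: power ≥ 0.80 is conventionally adequate.
Power ≈ 0.66 → the study is underpowered (power < 0.80).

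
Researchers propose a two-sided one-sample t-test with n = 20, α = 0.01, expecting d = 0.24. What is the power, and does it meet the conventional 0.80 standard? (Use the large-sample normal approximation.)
Power ≈ 0.07; the study is underpowered (power < 0.80)

Power calculation (one-sample t-test, normal approximation):
z_β = d · √n - z_{α/2}
z_β = 0.24 · √20 - 2.576
z_β = 0.24 · 4.472 - 2.576
z_β = -1.503

Power = Φ(z_β) = Φ(-1.503) ≈ 0.066

Effect size d = 0.24 is small by Cohen's convention (0.2/0.5/0.8).

Threshold: power ≥ 0.80 is conventionally adequate.
Power ≈ 0.07 → the study is underpowered (power < 0.80).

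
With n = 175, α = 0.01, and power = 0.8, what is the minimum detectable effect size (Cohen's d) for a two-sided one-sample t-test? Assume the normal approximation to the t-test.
d ≈ 0.26

Minimum detectable effect (one-sample t-test, normal approximation):
d = (z_{α/2} + z_β) / √n
d = (2.576 + 0.842) / √175
d = 3.417 / 13.229
d ≈ 0.26

By Cohen's convention (0.2 small / 0.5 medium / 0.8 large): small effect.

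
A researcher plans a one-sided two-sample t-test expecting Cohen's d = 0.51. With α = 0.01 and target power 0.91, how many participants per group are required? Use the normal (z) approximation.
n = 104 per group

Sample size formula (two-sample t-test, normal approximation):
n = 2 · ((z_α + z_β) / d)²

z_α = 2.326 (for α = 0.01, one-sided)
z_β = 1.341 (for power = 0.91)
d = 0.51

n = 2 · ((2.326 + 1.341) / 0.51)²
n = 2 · (7.190)²
n ≈ 103.39
Round up to the next whole number: n = 104 per group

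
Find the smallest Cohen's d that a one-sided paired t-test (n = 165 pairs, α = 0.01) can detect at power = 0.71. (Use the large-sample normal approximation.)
d ≈ 0.22

Minimum detectable effect (paired t-test, normal approximation):
d = (z_α + z_β) / √n
d = (2.326 + 0.553) / √165
d = 2.880 / 12.845
d ≈ 0.22

By Cohen's convention (0.2 small / 0.5 medium / 0.8 large): small effect.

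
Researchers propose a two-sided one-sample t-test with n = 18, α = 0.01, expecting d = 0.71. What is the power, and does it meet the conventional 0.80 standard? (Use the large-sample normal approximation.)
Power ≈ 0.67; the study is underpowered (power < 0.80)

Power calculation (one-sample t-test, normal approximation):
z_β = d · √n - z_{α/2}
z_β = 0.71 · √18 - 2.576
z_β = 0.71 · 4.243 - 2.576
z_β = 0.436

Power = Φ(z_β) = Φ(0.436) ≈ 0.669

Effect size d = 0.71 is medium by Cohen's convention (0.2/0.5/0.8).

Threshold: power ≥ 0.80 is conventionally adequate.
Power ≈ 0.67 → the study is underpowered (power < 0.80).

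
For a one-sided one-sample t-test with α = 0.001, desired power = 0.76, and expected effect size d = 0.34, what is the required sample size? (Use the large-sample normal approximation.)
n = 125

Sample size formula (one-sample t-test, normal approximation):
n = ((z_α + z_β) / d)²

z_α = 3.090 (for α = 0.001, one-sided)
z_β = 0.706 (for power = 0.76)
d = 0.34

n = ((3.090 + 0.706) / 0.34)²
n = (11.165)²
n ≈ 124.66
Round up to the next whole number: n = 125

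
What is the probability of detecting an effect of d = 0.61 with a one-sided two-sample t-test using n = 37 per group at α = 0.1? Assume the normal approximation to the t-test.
Power ≈ 0.91

Power calculation (two-sample t-test, normal approximation):
z_β = d · √(n/2) - z_α
z_β = 0.61 · √(37/2) - 1.282
z_β = 0.61 · 4.301 - 1.282
z_β = 1.342

Power = Φ(z_β) = Φ(1.342) ≈ 0.910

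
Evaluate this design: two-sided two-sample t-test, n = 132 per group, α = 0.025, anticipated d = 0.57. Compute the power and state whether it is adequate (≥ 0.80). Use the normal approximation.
Power ≈ 0.99; the study is adequately powered (power ≥ 0.80)

Power calculation (two-sample t-test, normal approximation):
z_β = d · √(n/2) - z_{α/2}
z_β = 0.57 · √(132/2) - 2.241
z_β = 0.57 · 8.124 - 2.241
z_β = 2.389

Power = Φ(z_β) = Φ(2.389) ≈ 0.992

Effect size d = 0.57 is medium by Cohen's convention (0.2/0.5/0.8).

Threshold: power ≥ 0.80 is conventionally adequate.
Power ≈ 0.99 → the study is adequately powered (power ≥ 0.80).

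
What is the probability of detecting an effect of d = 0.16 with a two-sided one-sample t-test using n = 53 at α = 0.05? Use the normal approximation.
Power ≈ 0.21

Power calculation (one-sample t-test, normal approximation):
z_β = d · √n - z_{α/2}
z_β = 0.16 · √53 - 1.960
z_β = 0.16 · 7.280 - 1.960
z_β = -0.795

Power = Φ(z_β) = Φ(-0.795) ≈ 0.213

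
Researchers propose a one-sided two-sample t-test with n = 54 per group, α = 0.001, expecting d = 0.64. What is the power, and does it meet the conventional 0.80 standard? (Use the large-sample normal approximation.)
Power ≈ 0.59; the study is underpowered (power < 0.80)

Power calculation (two-sample t-test, normal approximation):
z_β = d · √(n/2) - z_α
z_β = 0.64 · √(54/2) - 3.090
z_β = 0.64 · 5.196 - 3.090
z_β = 0.235

Power = Φ(z_β) = Φ(0.235) ≈ 0.593

Effect size d = 0.64 is medium by Cohen's convention (0.2/0.5/0.8).

Threshold: power ≥ 0.80 is conventionally adequate.
Power ≈ 0.59 → the study is underpowered (power < 0.80).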